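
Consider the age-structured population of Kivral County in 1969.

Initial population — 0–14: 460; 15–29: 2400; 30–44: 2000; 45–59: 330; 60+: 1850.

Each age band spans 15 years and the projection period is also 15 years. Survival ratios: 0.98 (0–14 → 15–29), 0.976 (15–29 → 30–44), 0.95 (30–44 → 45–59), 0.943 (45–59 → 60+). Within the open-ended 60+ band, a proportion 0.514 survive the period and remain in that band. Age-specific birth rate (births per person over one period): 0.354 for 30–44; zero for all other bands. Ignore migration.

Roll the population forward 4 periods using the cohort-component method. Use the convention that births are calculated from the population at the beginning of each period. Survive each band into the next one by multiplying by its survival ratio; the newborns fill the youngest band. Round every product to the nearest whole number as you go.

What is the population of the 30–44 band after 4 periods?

793

Call the groups 1 to 5, youngest first.
— Period 1 —
Births: 2000 * 0.354 = 708
Group 2: 460 * 0.98 = 451
Group 3: 2400 * 0.976 = 2342
Group 4: 2000 * 0.95 = 1900
Group 5: 330 * 0.943 + 1850 * 0.514 = 311 + 951 = 1262
Giving 708 / 451 / 2342 / 1900 / 1262.
— Period 2 —
Births: 2342 * 0.354 = 829
Group 2: 708 * 0.98 = 694
Group 3: 451 * 0.976 = 440
Group 4: 2342 * 0.95 = 2225
Group 5: 1900 * 0.943 + 1262 * 0.514 = 1792 + 649 = 2441
Giving 829 / 694 / 440 / 2225 / 2441.
— Period 3 —
Births: 440 * 0.354 = 156
Group 2: 829 * 0.98 = 812
Group 3: 694 * 0.976 = 677
Group 4: 440 * 0.95 = 418
Group 5: 2225 * 0.943 + 2441 * 0.514 = 2098 + 1255 = 3353
Giving 156 / 812 / 677 / 418 / 3353.
— Period 4 —
Births: 677 * 0.354 = 240
Group 2: 156 * 0.98 = 153
Group 3: 812 * 0.976 = 793
Group 4: 677 * 0.95 = 643
Group 5: 418 * 0.943 + 3353 * 0.514 = 394 + 1723 = 2117
Giving 240 / 153 / 793 / 643 / 2117.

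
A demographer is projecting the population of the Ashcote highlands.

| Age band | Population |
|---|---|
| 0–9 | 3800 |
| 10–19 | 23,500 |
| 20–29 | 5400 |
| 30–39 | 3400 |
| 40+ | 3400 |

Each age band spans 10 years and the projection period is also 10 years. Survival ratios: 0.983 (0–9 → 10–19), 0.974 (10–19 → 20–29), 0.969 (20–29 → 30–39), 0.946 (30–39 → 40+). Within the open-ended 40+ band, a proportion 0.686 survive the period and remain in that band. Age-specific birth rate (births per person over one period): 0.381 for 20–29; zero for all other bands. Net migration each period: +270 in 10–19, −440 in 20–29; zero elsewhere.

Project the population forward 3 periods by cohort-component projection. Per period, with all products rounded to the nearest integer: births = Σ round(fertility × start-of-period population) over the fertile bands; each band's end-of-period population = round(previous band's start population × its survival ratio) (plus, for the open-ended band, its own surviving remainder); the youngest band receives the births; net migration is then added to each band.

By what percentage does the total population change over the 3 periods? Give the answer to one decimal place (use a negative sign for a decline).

Period 1.
Births: 5400 × 0.381 = 2057
10–19: 3800 × 0.983 = 3735
20–29: 23500 × 0.974 = 22889
30–39: 5400 × 0.969 = 5233
40+: 3400 × 0.946 + 3400 × 0.686 = 3216 + 2332 = 5548
Net migration: 10–19 + 270 → 4005; 20–29 − 440 → 22449
Giving 2057 / 4005 / 22449 / 5233 / 5548.
Period 2.
Births: 22449 × 0.381 = 8553
10–19: 2057 × 0.983 = 2022
20–29: 4005 × 0.974 = 3901
30–39: 22449 × 0.969 = 21753
40+: 5233 × 0.946 + 5548 × 0.686 = 4950 + 3806 = 8756
Net migration: 10–19 + 270 → 2292; 20–29 − 440 → 3461
Giving 8553 / 2292 / 3461 / 21753 / 8756.
Period 3.
Births: 3461 × 0.381 = 1319
10–19: 8553 × 0.983 = 8408
20–29: 2292 × 0.974 = 2232
30–39: 3461 × 0.969 = 3354
40+: 21753 × 0.946 + 8756 × 0.686 = 20578 + 6007 = 26585
Net migration: 10–19 + 270 → 8678; 20–29 − 440 → 1792
Giving 1319 / 8678 / 1792 / 3354 / 26585.
Total: 39500 → 41728; change = 2228; percentage change = 5.6%

5.6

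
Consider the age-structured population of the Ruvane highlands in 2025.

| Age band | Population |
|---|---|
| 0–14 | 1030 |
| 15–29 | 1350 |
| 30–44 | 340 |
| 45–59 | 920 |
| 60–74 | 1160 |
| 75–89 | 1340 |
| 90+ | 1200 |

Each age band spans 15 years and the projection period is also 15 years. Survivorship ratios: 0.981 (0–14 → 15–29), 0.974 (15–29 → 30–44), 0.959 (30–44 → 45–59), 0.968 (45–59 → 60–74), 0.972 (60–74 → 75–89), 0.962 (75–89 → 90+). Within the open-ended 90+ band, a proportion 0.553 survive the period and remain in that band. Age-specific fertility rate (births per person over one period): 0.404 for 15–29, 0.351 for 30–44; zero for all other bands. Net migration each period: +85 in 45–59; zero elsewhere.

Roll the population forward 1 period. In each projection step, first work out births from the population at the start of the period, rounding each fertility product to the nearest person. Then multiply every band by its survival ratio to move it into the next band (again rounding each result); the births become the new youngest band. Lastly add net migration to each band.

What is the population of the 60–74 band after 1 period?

891

(Groups numbered youngest = 1 to oldest = 7.)
After projecting period 1:
Births: 1350 * 0.404 = 545 ; 340 * 0.351 = 119 → 664
Group 2: 1030 * 0.981 = 1010
Group 3: 1350 * 0.974 = 1315
Group 4: 340 * 0.959 = 326
Group 5: 920 * 0.968 = 891
Group 6: 1160 * 0.972 = 1128
Group 7: 1340 * 0.962 + 1200 * 0.553 = 1289 + 664 = 1953
Net migration: Group 4 + 85 → 411
Giving 664 / 1010 / 1315 / 411 / 891 / 1128 / 1953.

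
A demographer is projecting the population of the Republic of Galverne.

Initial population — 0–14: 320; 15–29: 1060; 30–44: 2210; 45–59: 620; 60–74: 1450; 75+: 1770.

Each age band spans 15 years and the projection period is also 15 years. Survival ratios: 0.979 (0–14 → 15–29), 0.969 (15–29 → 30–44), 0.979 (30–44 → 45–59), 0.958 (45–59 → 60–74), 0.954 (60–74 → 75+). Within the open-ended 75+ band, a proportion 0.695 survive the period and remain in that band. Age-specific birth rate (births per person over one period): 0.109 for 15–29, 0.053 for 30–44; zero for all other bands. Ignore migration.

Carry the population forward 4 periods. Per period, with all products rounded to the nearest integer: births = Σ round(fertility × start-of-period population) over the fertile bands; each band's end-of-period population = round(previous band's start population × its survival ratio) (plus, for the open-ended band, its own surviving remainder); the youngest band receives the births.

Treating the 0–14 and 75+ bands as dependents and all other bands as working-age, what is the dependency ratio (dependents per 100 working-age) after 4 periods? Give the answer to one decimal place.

555.4

After projecting period 1:
Births: 1060 * 0.109 = 116 ; 2210 * 0.053 = 117 → total 233
15–29: 320 * 0.979 = 313
30–44: 1060 * 0.969 = 1027
45–59: 2210 * 0.979 = 2164
60–74: 620 * 0.958 = 594
75+: 1450 * 0.954 + 1770 * 0.695 = 1383 + 1230 = 2613
End of period: [233, 313, 1027, 2164, 594, 2613]
After projecting period 2:
Births: 313 * 0.109 = 34 ; 1027 * 0.053 = 54 → total 88
15–29: 233 * 0.979 = 228
30–44: 313 * 0.969 = 303
45–59: 1027 * 0.979 = 1005
60–74: 2164 * 0.958 = 2073
75+: 594 * 0.954 + 2613 * 0.695 = 567 + 1816 = 2383
End of period: [88, 228, 303, 1005, 2073, 2383]
After projecting period 3:
Births: 228 * 0.109 = 25 ; 303 * 0.053 = 16 → total 41
15–29: 88 * 0.979 = 86
30–44: 228 * 0.969 = 221
45–59: 303 * 0.979 = 297
60–74: 1005 * 0.958 = 963
75+: 2073 * 0.954 + 2383 * 0.695 = 1978 + 1656 = 3634
End of period: [41, 86, 221, 297, 963, 3634]
After projecting period 4:
Births: 86 * 0.109 = 9 ; 221 * 0.053 = 12 → total 21
15–29: 41 * 0.979 = 40
30–44: 86 * 0.969 = 83
45–59: 221 * 0.979 = 216
60–74: 297 * 0.958 = 285
75+: 963 * 0.954 + 3634 * 0.695 = 919 + 2526 = 3445
End of period: [21, 40, 83, 216, 285, 3445]
Dependents (band 0–14 + band 75+) = 21 + 3445 = 3466; working-age = 624; ratio = 3466/624 × 100 = 555.4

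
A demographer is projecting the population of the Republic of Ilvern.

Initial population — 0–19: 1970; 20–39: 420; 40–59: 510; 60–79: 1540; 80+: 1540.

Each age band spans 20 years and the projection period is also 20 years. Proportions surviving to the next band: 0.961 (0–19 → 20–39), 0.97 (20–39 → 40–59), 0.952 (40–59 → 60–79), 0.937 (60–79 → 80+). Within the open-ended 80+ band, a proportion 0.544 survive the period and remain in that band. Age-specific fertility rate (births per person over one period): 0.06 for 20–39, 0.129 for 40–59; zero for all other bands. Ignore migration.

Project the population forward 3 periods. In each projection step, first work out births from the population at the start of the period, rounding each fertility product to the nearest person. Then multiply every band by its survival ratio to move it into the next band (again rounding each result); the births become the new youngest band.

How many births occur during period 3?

242

Let group 1 be 0–19 through group 5 = 80+.
[period 1]
Births: 420 * 0.06 = 25, 510 * 0.129 = 66 — total 91
Group 2: 1970 * 0.961 = 1893
Group 3: 420 * 0.97 = 407
Group 4: 510 * 0.952 = 486
Group 5: 1540 * 0.937 + 1540 * 0.544 = 1443 + 838 = 2281
Population now: 0–19=91, 20–39=1893, 40–59=407, 60–79=486, 80+=2281
[period 2]
Births: 1893 * 0.06 = 114, 407 * 0.129 = 53 — total 167
Group 2: 91 * 0.961 = 87
Group 3: 1893 * 0.97 = 1836
Group 4: 407 * 0.952 = 387
Group 5: 486 * 0.937 + 2281 * 0.544 = 455 + 1241 = 1696
Population now: 0–19=167, 20–39=87, 40–59=1836, 60–79=387, 80+=1696
[period 3]
Births: 87 * 0.06 = 5, 1836 * 0.129 = 237 — total 242
Group 2: 167 * 0.961 = 160
Group 3: 87 * 0.97 = 84
Group 4: 1836 * 0.952 = 1748
Group 5: 387 * 0.937 + 1696 * 0.544 = 363 + 923 = 1286
Population now: 0–19=242, 20–39=160, 40–59=84, 60–79=1748, 80+=1286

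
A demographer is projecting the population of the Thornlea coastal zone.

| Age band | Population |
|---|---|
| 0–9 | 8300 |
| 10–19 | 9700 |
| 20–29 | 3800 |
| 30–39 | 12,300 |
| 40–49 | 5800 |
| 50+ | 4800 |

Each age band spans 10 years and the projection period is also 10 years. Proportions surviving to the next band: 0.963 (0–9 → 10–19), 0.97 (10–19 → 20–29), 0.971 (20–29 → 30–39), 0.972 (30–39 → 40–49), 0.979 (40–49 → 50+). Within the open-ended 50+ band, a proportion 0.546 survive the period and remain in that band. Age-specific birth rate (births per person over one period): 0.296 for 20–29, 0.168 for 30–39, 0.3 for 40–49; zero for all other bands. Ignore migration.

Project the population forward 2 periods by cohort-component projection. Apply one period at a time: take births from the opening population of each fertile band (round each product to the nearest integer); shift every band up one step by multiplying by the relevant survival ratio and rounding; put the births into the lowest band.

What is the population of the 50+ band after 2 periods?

Numbering the groups 1..6 from youngest to oldest:
[period 1]
Births: 3800 × 0.296 = 1125  |  12300 × 0.168 = 2066  |  5800 × 0.3 = 1740 → total 4931
Group 2: 8300 × 0.963 = 7993
Group 3: 9700 × 0.97 = 9409
Group 4: 3800 × 0.971 = 3690
Group 5: 12300 × 0.972 = 11956
Group 6: 5800 × 0.979 + 4800 × 0.546 = 5678 + 2621 = 8299
Population now: 0–9=4931, 10–19=7993, 20–29=9409, 30–39=3690, 40–49=11956, 50+=8299
[period 2]
Births: 9409 × 0.296 = 2785  |  3690 × 0.168 = 620  |  11956 × 0.3 = 3587 → total 6992
Group 2: 4931 × 0.963 = 4749
Group 3: 7993 × 0.97 = 7753
Group 4: 9409 × 0.971 = 9136
Group 5: 3690 × 0.972 = 3587
Group 6: 11956 × 0.979 + 8299 × 0.546 = 11705 + 4531 = 16236
Population now: 0–9=6992, 10–19=4749, 20–29=7753, 30–39=9136, 40–49=3587, 50+=16236

16236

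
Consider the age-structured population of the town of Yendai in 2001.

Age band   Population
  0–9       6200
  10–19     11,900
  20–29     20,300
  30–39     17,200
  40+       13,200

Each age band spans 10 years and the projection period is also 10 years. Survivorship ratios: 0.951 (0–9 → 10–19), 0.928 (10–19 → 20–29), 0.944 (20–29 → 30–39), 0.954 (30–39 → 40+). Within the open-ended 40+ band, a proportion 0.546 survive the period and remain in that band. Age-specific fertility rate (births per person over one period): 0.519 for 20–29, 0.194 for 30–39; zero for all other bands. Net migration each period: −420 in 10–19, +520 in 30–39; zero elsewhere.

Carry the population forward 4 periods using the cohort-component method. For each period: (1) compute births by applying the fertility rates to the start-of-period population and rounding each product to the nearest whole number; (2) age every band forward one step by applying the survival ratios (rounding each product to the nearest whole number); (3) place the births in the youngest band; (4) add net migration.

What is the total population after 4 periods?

Let band 1 be 0–9 through band 5 = 40+.
— Period 1 —
Births: 20300 × 0.519 = 10536 ; 17200 × 0.194 = 3337 → total 13873
Band 2: 6200 × 0.951 = 5896
Band 3: 11900 × 0.928 = 11043
Band 4: 20300 × 0.944 = 19163
Band 5: 17200 × 0.954 + 13200 × 0.546 = 16409 + 7207 = 23616
Net migration: Band 2 − 420 → 5476; Band 4 + 520 → 19683
→ [13873, 5476, 11043, 19683, 23616]
— Period 2 —
Births: 11043 × 0.519 = 5731 ; 19683 × 0.194 = 3819 → total 9550
Band 2: 13873 × 0.951 = 13193
Band 3: 5476 × 0.928 = 5082
Band 4: 11043 × 0.944 = 10425
Band 5: 19683 × 0.954 + 23616 × 0.546 = 18778 + 12894 = 31672
Net migration: Band 2 − 420 → 12773; Band 4 + 520 → 10945
→ [9550, 12773, 5082, 10945, 31672]
— Period 3 —
Births: 5082 × 0.519 = 2638 ; 10945 × 0.194 = 2123 → total 4761
Band 2: 9550 × 0.951 = 9082
Band 3: 12773 × 0.928 = 11853
Band 4: 5082 × 0.944 = 4797
Band 5: 10945 × 0.954 + 31672 × 0.546 = 10442 + 17293 = 27735
Net migration: Band 2 − 420 → 8662; Band 4 + 520 → 5317
→ [4761, 8662, 11853, 5317, 27735]
— Period 4 —
Births: 11853 × 0.519 = 6152 ; 5317 × 0.194 = 1031 → total 7183
Band 2: 4761 × 0.951 = 4528
Band 3: 8662 × 0.928 = 8038
Band 4: 11853 × 0.944 = 11189
Band 5: 5317 × 0.954 + 27735 × 0.546 = 5072 + 15143 = 20215
Net migration: Band 2 − 420 → 4108; Band 4 + 520 → 11709
→ [7183, 4108, 8038, 11709, 20215]
Total after period 4: 7183 + 4108 + 8038 + 11709 + 20215 = 51253

51253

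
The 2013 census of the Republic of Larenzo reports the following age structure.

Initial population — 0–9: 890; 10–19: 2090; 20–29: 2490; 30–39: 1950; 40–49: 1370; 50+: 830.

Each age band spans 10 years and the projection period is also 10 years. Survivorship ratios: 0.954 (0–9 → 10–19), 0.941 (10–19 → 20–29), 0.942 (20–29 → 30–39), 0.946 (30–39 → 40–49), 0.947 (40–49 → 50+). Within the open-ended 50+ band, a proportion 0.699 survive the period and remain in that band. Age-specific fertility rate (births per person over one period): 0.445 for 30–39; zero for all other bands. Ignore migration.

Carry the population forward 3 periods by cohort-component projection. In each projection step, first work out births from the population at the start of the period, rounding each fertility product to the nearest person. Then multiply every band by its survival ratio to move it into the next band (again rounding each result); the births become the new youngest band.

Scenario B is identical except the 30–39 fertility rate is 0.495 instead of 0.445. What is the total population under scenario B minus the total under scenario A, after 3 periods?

Let band 1 be 0–9 through band 6 = 50+.
— Period 1 —
Births: 1950 * 0.445 = 868
Band 2: 890 * 0.954 = 849
Band 3: 2090 * 0.941 = 1967
Band 4: 2490 * 0.942 = 2346
Band 5: 1950 * 0.946 = 1845
Band 6: 1370 * 0.947 + 830 * 0.699 = 1297 + 580 = 1877
→ [868, 849, 1967, 2346, 1845, 1877]
— Period 2 —
Births: 2346 * 0.445 = 1044
Band 2: 868 * 0.954 = 828
Band 3: 849 * 0.941 = 799
Band 4: 1967 * 0.942 = 1853
Band 5: 2346 * 0.946 = 2219
Band 6: 1845 * 0.947 + 1877 * 0.699 = 1747 + 1312 = 3059
→ [1044, 828, 799, 1853, 2219, 3059]
— Period 3 —
Births: 1853 * 0.445 = 825
Band 2: 1044 * 0.954 = 996
Band 3: 828 * 0.941 = 779
Band 4: 799 * 0.942 = 753
Band 5: 1853 * 0.946 = 1753
Band 6: 2219 * 0.947 + 3059 * 0.699 = 2101 + 2138 = 4239
→ [825, 996, 779, 753, 1753, 4239]
Scenario A total after 3 periods: 9345
Scenario B projection —
— Period 1 —
Births: 1950 * 0.495 = 965
Band 2: 890 * 0.954 = 849
Band 3: 2090 * 0.941 = 1967
Band 4: 2490 * 0.942 = 2346
Band 5: 1950 * 0.946 = 1845
Band 6: 1370 * 0.947 + 830 * 0.699 = 1297 + 580 = 1877
→ [965, 849, 1967, 2346, 1845, 1877]
— Period 2 —
Births: 2346 * 0.495 = 1161
Band 2: 965 * 0.954 = 921
Band 3: 849 * 0.941 = 799
Band 4: 1967 * 0.942 = 1853
Band 5: 2346 * 0.946 = 2219
Band 6: 1845 * 0.947 + 1877 * 0.699 = 1747 + 1312 = 3059
→ [1161, 921, 799, 1853, 2219, 3059]
— Period 3 —
Births: 1853 * 0.495 = 917
Band 2: 1161 * 0.954 = 1108
Band 3: 921 * 0.941 = 867
Band 4: 799 * 0.942 = 753
Band 5: 1853 * 0.946 = 1753
Band 6: 2219 * 0.947 + 3059 * 0.699 = 2101 + 2138 = 4239
→ [917, 1108, 867, 753, 1753, 4239]
Scenario B total after 3 periods: 9637
Difference B − A = 9637 − 9345 = 292

292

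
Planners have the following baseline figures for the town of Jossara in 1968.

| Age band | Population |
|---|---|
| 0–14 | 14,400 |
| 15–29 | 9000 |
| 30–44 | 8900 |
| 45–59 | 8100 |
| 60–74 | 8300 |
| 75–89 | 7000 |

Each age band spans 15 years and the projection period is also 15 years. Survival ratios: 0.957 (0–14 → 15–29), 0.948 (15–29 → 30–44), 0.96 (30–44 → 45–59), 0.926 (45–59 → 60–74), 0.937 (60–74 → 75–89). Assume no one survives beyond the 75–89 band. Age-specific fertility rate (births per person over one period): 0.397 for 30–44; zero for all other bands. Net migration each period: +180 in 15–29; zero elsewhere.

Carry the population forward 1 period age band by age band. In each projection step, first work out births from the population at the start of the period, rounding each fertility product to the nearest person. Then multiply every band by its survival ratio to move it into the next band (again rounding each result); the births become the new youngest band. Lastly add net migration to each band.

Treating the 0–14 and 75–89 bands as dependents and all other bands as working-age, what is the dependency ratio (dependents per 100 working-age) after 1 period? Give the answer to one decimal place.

After projecting period 1:
Births: 8900 × 0.397 = 3533
15–29: 14400 × 0.957 = 13781
30–44: 9000 × 0.948 = 8532
45–59: 8900 × 0.96 = 8544
60–74: 8100 × 0.926 = 7501
75–89: 8300 × 0.937 = 7777
Net migration: 15–29 + 180 → 13961
End of period: [3533, 13961, 8532, 8544, 7501, 7777]
Dependents (band 0–14 + band 75–89) = 3533 + 7777 = 11310; working-age = 38538; ratio = 11310/38538 × 100 = 29.3

29.3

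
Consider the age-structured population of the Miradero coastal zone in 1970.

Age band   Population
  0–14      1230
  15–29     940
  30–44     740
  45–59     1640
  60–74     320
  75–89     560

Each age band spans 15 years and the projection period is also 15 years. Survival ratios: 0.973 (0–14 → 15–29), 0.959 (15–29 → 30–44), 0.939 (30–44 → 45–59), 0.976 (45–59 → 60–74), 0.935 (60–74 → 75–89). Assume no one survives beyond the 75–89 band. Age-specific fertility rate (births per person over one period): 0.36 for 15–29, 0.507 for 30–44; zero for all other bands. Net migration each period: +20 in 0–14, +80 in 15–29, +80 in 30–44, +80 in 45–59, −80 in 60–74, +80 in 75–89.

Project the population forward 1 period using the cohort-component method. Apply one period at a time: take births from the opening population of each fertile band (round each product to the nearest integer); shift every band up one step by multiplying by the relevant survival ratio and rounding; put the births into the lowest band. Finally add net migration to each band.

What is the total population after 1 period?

5666

(Bands numbered youngest = 1 to oldest = 6.)
Period 1:
Births: 940 * 0.36 = 338, 740 * 0.507 = 375 → 713
Band 2: 1230 * 0.973 = 1197
Band 3: 940 * 0.959 = 901
Band 4: 740 * 0.939 = 695
Band 5: 1640 * 0.976 = 1601
Band 6: 320 * 0.935 = 299
Net migration: Band 1 + 20 → 733; Band 2 + 80 → 1277; Band 3 + 80 → 981; Band 4 + 80 → 775; Band 5 − 80 → 1521; Band 6 + 80 → 379
→ [733, 1277, 981, 775, 1521, 379]
Total after period 1: 733 + 1277 + 981 + 775 + 1521 + 379 = 5666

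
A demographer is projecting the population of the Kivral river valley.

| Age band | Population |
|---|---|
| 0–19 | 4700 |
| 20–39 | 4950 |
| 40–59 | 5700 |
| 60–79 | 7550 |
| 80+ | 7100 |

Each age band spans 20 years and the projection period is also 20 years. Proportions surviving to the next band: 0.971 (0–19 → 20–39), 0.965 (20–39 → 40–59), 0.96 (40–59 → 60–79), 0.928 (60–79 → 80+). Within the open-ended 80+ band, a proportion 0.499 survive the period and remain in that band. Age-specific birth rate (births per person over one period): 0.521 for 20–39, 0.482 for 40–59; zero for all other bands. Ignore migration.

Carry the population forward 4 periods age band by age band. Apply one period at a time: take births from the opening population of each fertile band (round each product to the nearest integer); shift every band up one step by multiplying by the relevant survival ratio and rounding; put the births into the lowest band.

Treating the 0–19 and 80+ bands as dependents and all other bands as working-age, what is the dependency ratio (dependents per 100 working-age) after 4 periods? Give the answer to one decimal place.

96.7

Period 1:
Births: 4950 * 0.521 = 2579  |  5700 * 0.482 = 2747 → 5326
20–39: 4700 * 0.971 = 4564
40–59: 4950 * 0.965 = 4777
60–79: 5700 * 0.96 = 5472
80+: 7550 * 0.928 + 7100 * 0.499 = 7006 + 3543 = 10549
Giving 5326 / 4564 / 4777 / 5472 / 10549.
Period 2:
Births: 4564 * 0.521 = 2378  |  4777 * 0.482 = 2303 → 4681
20–39: 5326 * 0.971 = 5172
40–59: 4564 * 0.965 = 4404
60–79: 4777 * 0.96 = 4586
80+: 5472 * 0.928 + 10549 * 0.499 = 5078 + 5264 = 10342
Giving 4681 / 5172 / 4404 / 4586 / 10342.
Period 3:
Births: 5172 * 0.521 = 2695  |  4404 * 0.482 = 2123 → 4818
20–39: 4681 * 0.971 = 4545
40–59: 5172 * 0.965 = 4991
60–79: 4404 * 0.96 = 4228
80+: 4586 * 0.928 + 10342 * 0.499 = 4256 + 5161 = 9417
Giving 4818 / 4545 / 4991 / 4228 / 9417.
Period 4:
Births: 4545 * 0.521 = 2368  |  4991 * 0.482 = 2406 → 4774
20–39: 4818 * 0.971 = 4678
40–59: 4545 * 0.965 = 4386
60–79: 4991 * 0.96 = 4791
80+: 4228 * 0.928 + 9417 * 0.499 = 3924 + 4699 = 8623
Giving 4774 / 4678 / 4386 / 4791 / 8623.
Dependents (band 0–19 + band 80+) = 4774 + 8623 = 13397; working-age = 13855; ratio = 13397/13855 × 100 = 96.7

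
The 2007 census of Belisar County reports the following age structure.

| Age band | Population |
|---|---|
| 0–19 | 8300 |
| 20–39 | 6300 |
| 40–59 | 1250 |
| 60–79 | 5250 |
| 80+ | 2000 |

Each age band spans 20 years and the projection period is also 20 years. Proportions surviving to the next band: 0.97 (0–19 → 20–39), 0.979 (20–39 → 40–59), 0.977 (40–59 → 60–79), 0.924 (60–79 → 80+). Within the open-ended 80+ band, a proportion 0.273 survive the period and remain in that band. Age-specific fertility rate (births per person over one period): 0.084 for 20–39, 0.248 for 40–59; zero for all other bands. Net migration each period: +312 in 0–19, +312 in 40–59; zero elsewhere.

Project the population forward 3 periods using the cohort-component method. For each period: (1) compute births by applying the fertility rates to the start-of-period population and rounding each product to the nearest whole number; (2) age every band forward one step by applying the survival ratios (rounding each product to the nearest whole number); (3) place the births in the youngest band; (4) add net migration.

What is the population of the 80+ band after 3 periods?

6560

Call the bands 1 to 5, youngest first.
After projecting period 1:
Births: 6300 × 0.084 = 529, 1250 × 0.248 = 310 ⇒ total 839
Band 2: 8300 × 0.97 = 8051
Band 3: 6300 × 0.979 = 6168
Band 4: 1250 × 0.977 = 1221
Band 5: 5250 × 0.924 + 2000 × 0.273 = 4851 + 546 = 5397
Net migration: Band 1 + 312 → 1151; Band 3 + 312 → 6480
→ [1151, 8051, 6480, 1221, 5397]
After projecting period 2:
Births: 8051 × 0.084 = 676, 6480 × 0.248 = 1607 ⇒ total 2283
Band 2: 1151 × 0.97 = 1116
Band 3: 8051 × 0.979 = 7882
Band 4: 6480 × 0.977 = 6331
Band 5: 1221 × 0.924 + 5397 × 0.273 = 1128 + 1473 = 2601
Net migration: Band 1 + 312 → 2595; Band 3 + 312 → 8194
→ [2595, 1116, 8194, 6331, 2601]
After projecting period 3:
Births: 1116 × 0.084 = 94, 8194 × 0.248 = 2032 ⇒ total 2126
Band 2: 2595 × 0.97 = 2517
Band 3: 1116 × 0.979 = 1093
Band 4: 8194 × 0.977 = 8006
Band 5: 6331 × 0.924 + 2601 × 0.273 = 5850 + 710 = 6560
Net migration: Band 1 + 312 → 2438; Band 3 + 312 → 1405
→ [2438, 2517, 1405, 8006, 6560]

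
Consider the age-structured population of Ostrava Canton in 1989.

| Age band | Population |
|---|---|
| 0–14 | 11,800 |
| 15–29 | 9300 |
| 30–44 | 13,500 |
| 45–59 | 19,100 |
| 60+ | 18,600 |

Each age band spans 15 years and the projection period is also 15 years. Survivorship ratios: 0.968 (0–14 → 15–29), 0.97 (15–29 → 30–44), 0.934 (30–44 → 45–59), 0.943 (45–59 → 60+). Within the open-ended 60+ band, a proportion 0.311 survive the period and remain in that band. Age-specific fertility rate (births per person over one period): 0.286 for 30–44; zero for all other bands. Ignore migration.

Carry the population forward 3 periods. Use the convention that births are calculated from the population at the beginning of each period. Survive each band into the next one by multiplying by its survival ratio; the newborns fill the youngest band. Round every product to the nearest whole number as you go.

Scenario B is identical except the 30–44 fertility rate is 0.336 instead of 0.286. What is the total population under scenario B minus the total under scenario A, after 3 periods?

Let group 1 be 0–14 through group 5 = 60+.
— Period 1 —
Births: 13500 * 0.286 = 3861
Group 2: 11800 * 0.968 = 11422
Group 3: 9300 * 0.97 = 9021
Group 4: 13500 * 0.934 = 12609
Group 5: 19100 * 0.943 + 18600 * 0.311 = 18011 + 5785 = 23796
Giving 3861 / 11422 / 9021 / 12609 / 23796.
— Period 2 —
Births: 9021 * 0.286 = 2580
Group 2: 3861 * 0.968 = 3737
Group 3: 11422 * 0.97 = 11079
Group 4: 9021 * 0.934 = 8426
Group 5: 12609 * 0.943 + 23796 * 0.311 = 11890 + 7401 = 19291
Giving 2580 / 3737 / 11079 / 8426 / 19291.
— Period 3 —
Births: 11079 * 0.286 = 3169
Group 2: 2580 * 0.968 = 2497
Group 3: 3737 * 0.97 = 3625
Group 4: 11079 * 0.934 = 10348
Group 5: 8426 * 0.943 + 19291 * 0.311 = 7946 + 6000 = 13946
Giving 3169 / 2497 / 3625 / 10348 / 13946.
Scenario A total after 3 periods: 33585
Scenario B projection —
— Period 1 —
Births: 13500 * 0.336 = 4536
Group 2: 11800 * 0.968 = 11422
Group 3: 9300 * 0.97 = 9021
Group 4: 13500 * 0.934 = 12609
Group 5: 19100 * 0.943 + 18600 * 0.311 = 18011 + 5785 = 23796
Giving 4536 / 11422 / 9021 / 12609 / 23796.
— Period 2 —
Births: 9021 * 0.336 = 3031
Group 2: 4536 * 0.968 = 4391
Group 3: 11422 * 0.97 = 11079
Group 4: 9021 * 0.934 = 8426
Group 5: 12609 * 0.943 + 23796 * 0.311 = 11890 + 7401 = 19291
Giving 3031 / 4391 / 11079 / 8426 / 19291.
— Period 3 —
Births: 11079 * 0.336 = 3723
Group 2: 3031 * 0.968 = 2934
Group 3: 4391 * 0.97 = 4259
Group 4: 11079 * 0.934 = 10348
Group 5: 8426 * 0.943 + 19291 * 0.311 = 7946 + 6000 = 13946
Giving 3723 / 2934 / 4259 / 10348 / 13946.
Scenario B total after 3 periods: 35210
Difference B − A = 35210 − 33585 = 1625

1625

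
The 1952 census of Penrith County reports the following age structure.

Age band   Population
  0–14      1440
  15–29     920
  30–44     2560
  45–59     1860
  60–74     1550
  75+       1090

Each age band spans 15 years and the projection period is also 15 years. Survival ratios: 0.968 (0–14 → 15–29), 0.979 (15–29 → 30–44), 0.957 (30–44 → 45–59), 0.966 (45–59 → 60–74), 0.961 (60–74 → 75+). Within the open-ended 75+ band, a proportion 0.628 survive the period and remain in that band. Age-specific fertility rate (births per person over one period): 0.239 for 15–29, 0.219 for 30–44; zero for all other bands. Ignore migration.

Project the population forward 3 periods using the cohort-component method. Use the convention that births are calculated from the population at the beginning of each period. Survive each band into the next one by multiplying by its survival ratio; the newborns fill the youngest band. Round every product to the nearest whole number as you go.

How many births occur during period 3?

480

— Period 1 —
Births: 920 × 0.239 = 220, 2560 × 0.219 = 561 → total 781
15–29: 1440 × 0.968 = 1394
30–44: 920 × 0.979 = 901
45–59: 2560 × 0.957 = 2450
60–74: 1860 × 0.966 = 1797
75+: 1550 × 0.961 + 1090 × 0.628 = 1490 + 685 = 2175
Population now: 0–14=781, 15–29=1394, 30–44=901, 45–59=2450, 60–74=1797, 75+=2175
— Period 2 —
Births: 1394 × 0.239 = 333, 901 × 0.219 = 197 → total 530
15–29: 781 × 0.968 = 756
30–44: 1394 × 0.979 = 1365
45–59: 901 × 0.957 = 862
60–74: 2450 × 0.966 = 2367
75+: 1797 × 0.961 + 2175 × 0.628 = 1727 + 1366 = 3093
Population now: 0–14=530, 15–29=756, 30–44=1365, 45–59=862, 60–74=2367, 75+=3093
— Period 3 —
Births: 756 × 0.239 = 181, 1365 × 0.219 = 299 → total 480
15–29: 530 × 0.968 = 513
30–44: 756 × 0.979 = 740
45–59: 1365 × 0.957 = 1306
60–74: 862 × 0.966 = 833
75+: 2367 × 0.961 + 3093 × 0.628 = 2275 + 1942 = 4217
Population now: 0–14=480, 15–29=513, 30–44=740, 45–59=1306, 60–74=833, 75+=4217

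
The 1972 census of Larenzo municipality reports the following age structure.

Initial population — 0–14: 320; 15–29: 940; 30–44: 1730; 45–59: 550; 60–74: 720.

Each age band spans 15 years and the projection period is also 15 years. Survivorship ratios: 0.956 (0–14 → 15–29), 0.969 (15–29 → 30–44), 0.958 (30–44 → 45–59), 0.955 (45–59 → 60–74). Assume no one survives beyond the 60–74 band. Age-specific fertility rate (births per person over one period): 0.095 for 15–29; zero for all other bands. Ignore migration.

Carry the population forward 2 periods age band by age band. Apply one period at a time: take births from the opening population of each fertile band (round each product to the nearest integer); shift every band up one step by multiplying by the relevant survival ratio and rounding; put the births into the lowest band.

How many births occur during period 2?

(Groups numbered youngest = 1 to oldest = 5.)
Period 1.
Births: 940 * 0.095 = 89
Group 2: 320 * 0.956 = 306
Group 3: 940 * 0.969 = 911
Group 4: 1730 * 0.958 = 1657
Group 5: 550 * 0.955 = 525
Giving 89 / 306 / 911 / 1657 / 525.
Period 2.
Births: 306 * 0.095 = 29
Group 2: 89 * 0.956 = 85
Group 3: 306 * 0.969 = 297
Group 4: 911 * 0.958 = 873
Group 5: 1657 * 0.955 = 1582
Giving 29 / 85 / 297 / 873 / 1582.

29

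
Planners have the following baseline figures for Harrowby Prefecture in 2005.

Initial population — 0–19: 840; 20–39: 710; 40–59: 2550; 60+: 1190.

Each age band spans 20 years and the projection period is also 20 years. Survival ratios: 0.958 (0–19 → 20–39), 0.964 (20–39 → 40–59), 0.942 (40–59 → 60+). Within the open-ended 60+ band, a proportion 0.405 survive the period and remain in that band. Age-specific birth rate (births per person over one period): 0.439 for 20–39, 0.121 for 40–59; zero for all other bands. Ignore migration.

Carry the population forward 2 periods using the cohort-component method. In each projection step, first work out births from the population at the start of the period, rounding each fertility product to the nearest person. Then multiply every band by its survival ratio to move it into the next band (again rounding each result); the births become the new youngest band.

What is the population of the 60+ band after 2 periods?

1812

After projecting period 1:
Births: 710 × 0.439 = 312  |  2550 × 0.121 = 309 → 621
20–39: 840 × 0.958 = 805
40–59: 710 × 0.964 = 684
60+: 2550 × 0.942 + 1190 × 0.405 = 2402 + 482 = 2884
End of period: [621, 805, 684, 2884]
After projecting period 2:
Births: 805 × 0.439 = 353  |  684 × 0.121 = 83 → 436
20–39: 621 × 0.958 = 595
40–59: 805 × 0.964 = 776
60+: 684 × 0.942 + 2884 × 0.405 = 644 + 1168 = 1812
End of period: [436, 595, 776, 1812]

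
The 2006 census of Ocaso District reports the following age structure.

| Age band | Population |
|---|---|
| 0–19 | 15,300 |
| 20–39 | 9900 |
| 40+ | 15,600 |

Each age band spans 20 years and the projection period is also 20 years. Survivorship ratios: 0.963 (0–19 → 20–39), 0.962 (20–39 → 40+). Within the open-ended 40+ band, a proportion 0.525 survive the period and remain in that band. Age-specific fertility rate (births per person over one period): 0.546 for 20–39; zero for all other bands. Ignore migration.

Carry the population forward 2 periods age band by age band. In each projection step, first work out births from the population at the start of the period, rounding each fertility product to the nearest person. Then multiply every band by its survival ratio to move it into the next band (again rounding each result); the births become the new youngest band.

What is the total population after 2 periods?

36724

Let group 1 be 0–19 through group 3 = 40+.
After projecting period 1:
Births: 9900 × 0.546 = 5405
Group 2: 15300 × 0.963 = 14734
Group 3: 9900 × 0.962 + 15600 × 0.525 = 9524 + 8190 = 17714
Giving 5405 / 14734 / 17714.
After projecting period 2:
Births: 14734 × 0.546 = 8045
Group 2: 5405 × 0.963 = 5205
Group 3: 14734 × 0.962 + 17714 × 0.525 = 14174 + 9300 = 23474
Giving 8045 / 5205 / 23474.
Total after period 2: 8045 + 5205 + 23474 = 36724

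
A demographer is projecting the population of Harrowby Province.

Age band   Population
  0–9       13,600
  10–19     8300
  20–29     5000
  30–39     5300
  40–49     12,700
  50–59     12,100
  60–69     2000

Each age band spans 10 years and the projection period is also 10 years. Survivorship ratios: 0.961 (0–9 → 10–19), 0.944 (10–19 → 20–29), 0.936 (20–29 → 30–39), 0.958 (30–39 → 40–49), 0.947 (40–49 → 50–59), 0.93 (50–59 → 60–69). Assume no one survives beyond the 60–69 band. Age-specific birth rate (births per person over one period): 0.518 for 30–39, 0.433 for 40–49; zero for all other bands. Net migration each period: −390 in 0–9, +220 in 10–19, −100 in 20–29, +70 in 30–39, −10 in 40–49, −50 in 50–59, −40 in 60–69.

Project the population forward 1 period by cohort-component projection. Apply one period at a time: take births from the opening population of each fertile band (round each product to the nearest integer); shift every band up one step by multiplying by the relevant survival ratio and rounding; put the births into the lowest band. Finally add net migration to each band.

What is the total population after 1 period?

Period 1:
Births: 5300 * 0.518 = 2745, 12700 * 0.433 = 5499 ⇒ total 8244
10–19: 13600 * 0.961 = 13070
20–29: 8300 * 0.944 = 7835
30–39: 5000 * 0.936 = 4680
40–49: 5300 * 0.958 = 5077
50–59: 12700 * 0.947 = 12027
60–69: 12100 * 0.93 = 11253
Net migration: 0–9 − 390 → 7854; 10–19 + 220 → 13290; 20–29 − 100 → 7735; 30–39 + 70 → 4750; 40–49 − 10 → 5067; 50–59 − 50 → 11977; 60–69 − 40 → 11213
Giving 7854 / 13290 / 7735 / 4750 / 5067 / 11977 / 11213.
Total after period 1: 7854 + 13290 + 7735 + 4750 + 5067 + 11977 + 11213 = 61886

61886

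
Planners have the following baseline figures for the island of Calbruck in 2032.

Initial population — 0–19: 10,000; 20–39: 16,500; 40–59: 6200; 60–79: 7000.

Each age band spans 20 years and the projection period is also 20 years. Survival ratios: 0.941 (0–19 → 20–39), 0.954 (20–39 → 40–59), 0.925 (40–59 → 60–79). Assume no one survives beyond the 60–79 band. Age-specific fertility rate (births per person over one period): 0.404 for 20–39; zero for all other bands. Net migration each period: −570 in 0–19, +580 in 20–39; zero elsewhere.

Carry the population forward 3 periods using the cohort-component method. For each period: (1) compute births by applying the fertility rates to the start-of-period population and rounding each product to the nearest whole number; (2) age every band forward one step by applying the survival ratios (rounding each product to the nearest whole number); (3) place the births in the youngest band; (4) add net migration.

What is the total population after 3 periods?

Let group 1 be 0–19 through group 4 = 60–79.
Period 1.
Births: 16500 × 0.404 = 6666
Group 2: 10000 × 0.941 = 9410
Group 3: 16500 × 0.954 = 15741
Group 4: 6200 × 0.925 = 5735
Net migration: Group 1 − 570 → 6096; Group 2 + 580 → 9990
→ [6096, 9990, 15741, 5735]
Period 2.
Births: 9990 × 0.404 = 4036
Group 2: 6096 × 0.941 = 5736
Group 3: 9990 × 0.954 = 9530
Group 4: 15741 × 0.925 = 14560
Net migration: Group 1 − 570 → 3466; Group 2 + 580 → 6316
→ [3466, 6316, 9530, 14560]
Period 3.
Births: 6316 × 0.404 = 2552
Group 2: 3466 × 0.941 = 3262
Group 3: 6316 × 0.954 = 6025
Group 4: 9530 × 0.925 = 8815
Net migration: Group 1 − 570 → 1982; Group 2 + 580 → 3842
→ [1982, 3842, 6025, 8815]
Total after period 3: 1982 + 3842 + 6025 + 8815 = 20664

20664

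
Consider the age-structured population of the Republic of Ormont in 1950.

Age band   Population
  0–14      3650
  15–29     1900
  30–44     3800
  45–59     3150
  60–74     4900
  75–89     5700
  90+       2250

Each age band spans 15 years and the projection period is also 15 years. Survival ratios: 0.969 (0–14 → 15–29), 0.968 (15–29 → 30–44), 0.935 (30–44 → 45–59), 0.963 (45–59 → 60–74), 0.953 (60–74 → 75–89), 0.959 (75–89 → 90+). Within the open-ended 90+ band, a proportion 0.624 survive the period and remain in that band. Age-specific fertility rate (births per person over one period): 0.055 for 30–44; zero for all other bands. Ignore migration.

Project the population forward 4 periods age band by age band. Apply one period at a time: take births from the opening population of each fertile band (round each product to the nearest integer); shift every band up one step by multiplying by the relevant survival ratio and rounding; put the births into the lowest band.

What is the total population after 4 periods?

13402

Call the groups 1 to 7, youngest first.
[period 1]
Births: 3800 × 0.055 = 209
Group 2: 3650 × 0.969 = 3537
Group 3: 1900 × 0.968 = 1839
Group 4: 3800 × 0.935 = 3553
Group 5: 3150 × 0.963 = 3033
Group 6: 4900 × 0.953 = 4670
Group 7: 5700 × 0.959 + 2250 × 0.624 = 5466 + 1404 = 6870
Giving 209 / 3537 / 1839 / 3553 / 3033 / 4670 / 6870.
[period 2]
Births: 1839 × 0.055 = 101
Group 2: 209 × 0.969 = 203
Group 3: 3537 × 0.968 = 3424
Group 4: 1839 × 0.935 = 1719
Group 5: 3553 × 0.963 = 3422
Group 6: 3033 × 0.953 = 2890
Group 7: 4670 × 0.959 + 6870 × 0.624 = 4479 + 4287 = 8766
Giving 101 / 203 / 3424 / 1719 / 3422 / 2890 / 8766.
[period 3]
Births: 3424 × 0.055 = 188
Group 2: 101 × 0.969 = 98
Group 3: 203 × 0.968 = 197
Group 4: 3424 × 0.935 = 3201
Group 5: 1719 × 0.963 = 1655
Group 6: 3422 × 0.953 = 3261
Group 7: 2890 × 0.959 + 8766 × 0.624 = 2772 + 5470 = 8242
Giving 188 / 98 / 197 / 3201 / 1655 / 3261 / 8242.
[period 4]
Births: 197 × 0.055 = 11
Group 2: 188 × 0.969 = 182
Group 3: 98 × 0.968 = 95
Group 4: 197 × 0.935 = 184
Group 5: 3201 × 0.963 = 3083
Group 6: 1655 × 0.953 = 1577
Group 7: 3261 × 0.959 + 8242 × 0.624 = 3127 + 5143 = 8270
Giving 11 / 182 / 95 / 184 / 3083 / 1577 / 8270.
Total after period 4: 11 + 182 + 95 + 184 + 3083 + 1577 + 8270 = 13402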